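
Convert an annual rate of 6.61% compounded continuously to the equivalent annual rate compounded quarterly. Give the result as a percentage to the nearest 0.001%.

6.665%

EAR under continuous compounding: e^0.0661 − 1 = 0.068334.
Solve (1 + r/4)^4 = 1.068334: r/4 = 1.068334^(1/4) − 1 = 0.016662, so r = 0.066649 = 6.665%.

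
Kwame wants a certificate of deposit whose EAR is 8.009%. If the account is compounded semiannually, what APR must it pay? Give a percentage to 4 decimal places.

7.8548%

(1 + r/2)^2 − 1 = 0.08009, so 1 + r/2 = 1.08009^(1/2).
r/2 = 0.039274, so r = 0.078548 = 7.8548%.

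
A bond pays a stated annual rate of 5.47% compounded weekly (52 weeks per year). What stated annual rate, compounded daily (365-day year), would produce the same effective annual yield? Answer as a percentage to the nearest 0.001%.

5.468%

EAR = (1 + 0.0547/52)^52 − 1 = 0.056193.
Solve (1 + r/365)^365 = 1.056193: r/365 = 1.056193^(1/365) − 1 = 0.000150, so r = 0.054675 = 5.468%.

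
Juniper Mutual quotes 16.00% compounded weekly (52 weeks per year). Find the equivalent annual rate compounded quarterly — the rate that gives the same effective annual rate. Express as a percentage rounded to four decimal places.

EAR = (1 + 0.1600/52)^52 − 1 = 0.173223.
Solve (1 + r/4)^4 = 1.173223: r/4 = 1.173223^(1/4) − 1 = 0.040747, so r = 0.162987 = 16.2987%.

16.2987%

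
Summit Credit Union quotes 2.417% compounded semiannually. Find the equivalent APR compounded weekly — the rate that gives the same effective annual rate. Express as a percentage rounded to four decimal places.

EAR = (1 + 0.02417/2)^2 − 1 = 0.024316.
Solve (1 + r/52)^52 = 1.024316: r/52 = 1.024316^(1/52) − 1 = 0.000462, so r = 0.024031 = 2.4031%.

2.4031%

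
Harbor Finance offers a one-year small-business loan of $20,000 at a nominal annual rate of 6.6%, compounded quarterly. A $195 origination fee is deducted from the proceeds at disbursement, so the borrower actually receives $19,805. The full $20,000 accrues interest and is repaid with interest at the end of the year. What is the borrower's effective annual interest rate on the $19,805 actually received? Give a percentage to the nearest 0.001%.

7.816%

Amount owed after one year: 20,000 × (1 + 0.066/4)^4 = 20,000 × 1.067652 = $21,353.03.
Effective rate on net proceeds: 21,353.03 / 19,805 − 1 = 0.078164 = 7.816%.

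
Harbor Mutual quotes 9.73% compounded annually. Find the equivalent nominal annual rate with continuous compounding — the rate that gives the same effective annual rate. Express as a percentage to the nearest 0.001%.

9.285%

Compounded annually, EAR = nominal = 0.097300.
Equivalent continuous rate: r = ln(1 + 0.097300) = 0.092853 = 9.285%.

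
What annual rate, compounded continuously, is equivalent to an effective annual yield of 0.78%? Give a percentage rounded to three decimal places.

0.777%

Continuous: nominal r satisfies e^r − 1 = 0.0078.
r = ln(1 + 0.0078) = ln(1.0078) = 0.007770 = 0.777%.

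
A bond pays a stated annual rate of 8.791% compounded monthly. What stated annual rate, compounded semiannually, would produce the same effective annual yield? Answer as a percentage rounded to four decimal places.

EAR = (1 + 0.08791/12)^12 − 1 = 0.091540.
Solve (1 + r/2)^2 = 1.091540: r/2 = 1.091540^(1/2) − 1 = 0.044768, so r = 0.089536 = 8.9536%.

8.9536%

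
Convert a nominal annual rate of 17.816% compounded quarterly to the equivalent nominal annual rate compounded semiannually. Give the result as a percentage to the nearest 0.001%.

EAR = (1 + 0.17816/4)^4 − 1 = 0.190420.
Solve (1 + r/2)^2 = 1.190420: r/2 = 1.190420^(1/2) − 1 = 0.091064, so r = 0.182128 = 18.213%.

18.213%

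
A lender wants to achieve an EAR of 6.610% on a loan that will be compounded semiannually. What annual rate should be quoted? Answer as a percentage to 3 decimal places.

(1 + r/2)^2 − 1 = 0.06610, so 1 + r/2 = 1.06610^(1/2).
r/2 = 0.032521, so r = 0.065042 = 6.504%.

6.504%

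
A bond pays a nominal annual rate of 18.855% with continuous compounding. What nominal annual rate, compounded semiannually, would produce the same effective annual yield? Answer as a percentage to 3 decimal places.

EAR under continuous compounding: e^0.18855 − 1 = 0.207497.
Solve (1 + r/2)^2 = 1.207497: r/2 = 1.207497^(1/2) − 1 = 0.098862, so r = 0.197724 = 19.772%.

19.772%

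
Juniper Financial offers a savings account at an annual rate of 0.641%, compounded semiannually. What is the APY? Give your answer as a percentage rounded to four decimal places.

0.6420%

EAR = (1 + 0.00641/2)^2 − 1.
= (1 + 0.003205)^2 − 1 = 1.006420 − 1 = 0.6420%.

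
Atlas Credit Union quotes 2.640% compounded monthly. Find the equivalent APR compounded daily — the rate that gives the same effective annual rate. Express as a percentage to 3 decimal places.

EAR = (1 + 0.02640/12)^12 − 1 = 0.026722.
Solve (1 + r/365)^365 = 1.026722: r/365 = 1.026722^(1/365) − 1 = 0.000072, so r = 0.026372 = 2.637%.

2.637%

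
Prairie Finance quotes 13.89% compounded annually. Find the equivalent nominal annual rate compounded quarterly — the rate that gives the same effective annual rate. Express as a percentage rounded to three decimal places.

Compounded annually, EAR = nominal = 0.138900.
Solve (1 + r/4)^4 = 1.138900: r/4 = 1.138900^(1/4) − 1 = 0.033050, so r = 0.132201 = 13.220%.

13.220%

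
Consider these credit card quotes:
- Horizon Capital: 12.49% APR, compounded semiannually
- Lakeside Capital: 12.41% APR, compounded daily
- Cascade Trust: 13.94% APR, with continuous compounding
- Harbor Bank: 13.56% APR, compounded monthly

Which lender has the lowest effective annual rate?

Horizon Capital

Horizon Capital: (1 + 0.1249/2)^2 − 1 = 12.880%
Lakeside Capital: (1 + 0.1241/365)^365 − 1 = 13.211%
Cascade Trust: e^0.1394 − 1 = 14.958%
Harbor Bank: (1 + 0.1356/12)^12 − 1 = 14.435%
The lowest effective annual rate is Horizon Capital at 12.880%.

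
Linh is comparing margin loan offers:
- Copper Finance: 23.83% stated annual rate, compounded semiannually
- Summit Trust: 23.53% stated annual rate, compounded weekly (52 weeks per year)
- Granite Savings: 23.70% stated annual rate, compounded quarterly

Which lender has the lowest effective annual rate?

Copper Finance

Copper Finance: (1 + 0.2383/2)^2 − 1 = 25.250%
Summit Trust: (1 + 0.2353/52)^52 − 1 = 26.462%
Granite Savings: (1 + 0.2370/4)^4 − 1 = 25.891%
The lowest effective annual rate is Copper Finance at 25.250%.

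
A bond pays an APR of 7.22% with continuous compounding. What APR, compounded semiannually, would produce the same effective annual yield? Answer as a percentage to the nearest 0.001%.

EAR under continuous compounding: e^0.0722 − 1 = 0.074870.
Solve (1 + r/2)^2 = 1.074870: r/2 = 1.074870^(1/2) − 1 = 0.036760, so r = 0.073519 = 7.352%.

7.352%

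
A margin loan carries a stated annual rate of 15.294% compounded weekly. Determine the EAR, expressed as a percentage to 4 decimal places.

EAR = (1 + 0.15294/52)^52 − 1.
= (1 + 0.002941)^52 − 1 = 1.164994 − 1 = 16.4994%.

16.4994%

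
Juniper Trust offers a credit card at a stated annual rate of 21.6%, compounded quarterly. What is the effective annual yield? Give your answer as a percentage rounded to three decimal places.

23.413%

EAR = (1 + 0.216/4)^4 − 1.
= 1.234134 − 1 = 23.413%.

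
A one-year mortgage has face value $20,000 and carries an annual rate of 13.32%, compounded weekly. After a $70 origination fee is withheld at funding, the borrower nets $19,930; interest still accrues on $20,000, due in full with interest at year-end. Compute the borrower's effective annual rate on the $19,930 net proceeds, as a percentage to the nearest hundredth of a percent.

14.63%

Amount owed after one year: 20,000 × (1 + 0.1332/52)^52 = 20,000 × 1.142284 = $22,845.68.
Effective rate on net proceeds: 22,845.68 / 19,930 − 1 = 0.146296 = 14.63%.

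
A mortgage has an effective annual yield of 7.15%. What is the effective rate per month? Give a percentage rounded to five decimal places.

0.57716%

The per-month rate i satisfies (1 + i)^12 = 1 + 0.0715.
i = 1.0715^(1/12) − 1 = 0.0057716 = 0.57716%.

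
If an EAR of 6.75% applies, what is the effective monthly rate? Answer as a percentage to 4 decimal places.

The per-month rate i satisfies (1 + i)^12 = 1 + 0.0675.
i = 1.0675^(1/12) − 1 = 0.0054581 = 0.5458%.

0.5458%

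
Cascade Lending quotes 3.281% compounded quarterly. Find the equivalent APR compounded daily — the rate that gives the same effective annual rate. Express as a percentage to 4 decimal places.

3.2678%

EAR = (1 + 0.03281/4)^4 − 1 = 0.033216.
Solve (1 + r/365)^365 = 1.033216: r/365 = 1.033216^(1/365) − 1 = 0.000090, so r = 0.032678 = 3.2678%.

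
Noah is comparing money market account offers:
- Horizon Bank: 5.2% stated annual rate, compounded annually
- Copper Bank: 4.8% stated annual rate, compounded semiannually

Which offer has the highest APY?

Horizon Bank

Horizon Bank: compounded annually, EAR = 5.200%
Copper Bank: (1 + 0.048/2)^2 − 1 = 4.858%
The highest effective annual rate is Horizon Bank at 5.200%.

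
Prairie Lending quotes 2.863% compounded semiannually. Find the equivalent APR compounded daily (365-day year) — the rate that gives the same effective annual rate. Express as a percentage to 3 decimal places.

2.843%

EAR = (1 + 0.02863/2)^2 − 1 = 0.028835.
Solve (1 + r/365)^365 = 1.028835: r/365 = 1.028835^(1/365) − 1 = 0.000078, so r = 0.028428 = 2.843%.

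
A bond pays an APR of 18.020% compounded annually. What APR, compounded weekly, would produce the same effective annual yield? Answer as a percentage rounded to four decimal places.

16.5948%

Compounded annually, EAR = nominal = 0.180200.
Solve (1 + r/52)^52 = 1.180200: r/52 = 1.180200^(1/52) − 1 = 0.003191, so r = 0.165948 = 16.5948%.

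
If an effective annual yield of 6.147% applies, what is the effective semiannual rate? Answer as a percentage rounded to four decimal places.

3.0277%

The per-half-year rate i satisfies (1 + i)^2 = 1 + 0.06147.
i = 1.06147^(1/2) − 1 = 0.0302767 = 3.0277%.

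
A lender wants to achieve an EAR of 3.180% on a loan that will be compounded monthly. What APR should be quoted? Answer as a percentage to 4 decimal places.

3.1346%

(1 + r/12)^12 − 1 = 0.03180, so 1 + r/12 = 1.03180^(1/12).
r/12 = 0.002612, so r = 0.031346 = 3.1346%.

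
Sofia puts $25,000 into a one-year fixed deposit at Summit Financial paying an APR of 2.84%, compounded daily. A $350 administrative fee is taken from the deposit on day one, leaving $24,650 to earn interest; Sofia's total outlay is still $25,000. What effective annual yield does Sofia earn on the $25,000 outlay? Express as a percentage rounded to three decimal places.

1.440%

Value after one year: 24,650 × (1 + 0.0284/365)^365 = 24,650 × 1.028806 = $25,360.07.
Effective yield on the $25,000 outlay: 25,360.07 / 25,000 − 1 = 0.014403 = 1.440%.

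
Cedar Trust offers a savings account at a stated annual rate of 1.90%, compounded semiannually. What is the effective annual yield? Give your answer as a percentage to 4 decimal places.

EAR = (1 + 0.0190/2)^2 − 1.
= 1.019090 − 1 = 1.9090%.

1.9090%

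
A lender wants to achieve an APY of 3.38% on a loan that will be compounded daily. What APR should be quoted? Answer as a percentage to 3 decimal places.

3.324%

(1 + r/365)^365 − 1 = 0.0338, so 1 + r/365 = 1.0338^(1/365).
r/365 = 0.000091, so r = 0.033243 = 3.324%.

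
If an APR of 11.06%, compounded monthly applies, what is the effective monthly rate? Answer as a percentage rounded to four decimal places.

0.9217%

With a nominal annual rate compounded monthly, the periodic rate is the nominal rate divided by 12.
i = 0.1106 / 12 = 0.0092167 = 0.9217%.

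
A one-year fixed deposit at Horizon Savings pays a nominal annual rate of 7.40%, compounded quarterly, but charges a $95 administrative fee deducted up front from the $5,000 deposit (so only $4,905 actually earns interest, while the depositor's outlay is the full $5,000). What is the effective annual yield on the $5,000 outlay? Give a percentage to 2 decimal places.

Value after one year: 4,905 × (1 + 0.0740/4)^4 = 4,905 × 1.076079 = $5,278.17.
Effective yield on the $5,000 outlay: 5,278.17 / 5,000 − 1 = 0.055633 = 5.56%.

5.56%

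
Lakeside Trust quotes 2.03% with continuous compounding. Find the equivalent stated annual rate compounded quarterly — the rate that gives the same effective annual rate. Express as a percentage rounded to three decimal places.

EAR under continuous compounding: e^0.0203 − 1 = 0.020507.
Solve (1 + r/4)^4 = 1.020507: r/4 = 1.020507^(1/4) − 1 = 0.005088, so r = 0.020352 = 2.035%.

2.035%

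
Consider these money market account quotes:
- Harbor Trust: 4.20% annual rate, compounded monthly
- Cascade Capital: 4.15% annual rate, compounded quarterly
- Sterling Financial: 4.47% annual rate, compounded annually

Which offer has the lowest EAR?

Harbor Trust: (1 + 0.0420/12)^12 − 1 = 4.282%
Cascade Capital: (1 + 0.0415/4)^4 − 1 = 4.215%
Sterling Financial: compounded annually, EAR = 4.470%
The lowest effective annual rate is Cascade Capital at 4.215%.

Cascade Capital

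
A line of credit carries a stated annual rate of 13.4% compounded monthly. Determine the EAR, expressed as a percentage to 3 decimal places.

EAR = (1 + 0.134/12)^12 − 1.
= 1.142544 − 1 = 14.254%.

14.254%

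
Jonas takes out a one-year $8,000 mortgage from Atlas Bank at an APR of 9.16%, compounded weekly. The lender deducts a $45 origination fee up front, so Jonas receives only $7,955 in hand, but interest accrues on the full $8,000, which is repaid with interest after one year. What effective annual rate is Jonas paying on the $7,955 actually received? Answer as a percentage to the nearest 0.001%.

Amount owed after one year: 8,000 × (1 + 0.0916/52)^52 = 8,000 × 1.095838 = $8,766.70.
Effective rate on net proceeds: 8,766.70 / 7,955 − 1 = 0.102037 = 10.204%.

10.204%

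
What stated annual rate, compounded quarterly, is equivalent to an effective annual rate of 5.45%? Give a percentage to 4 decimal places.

(1 + r/4)^4 − 1 = 0.0545, so 1 + r/4 = 1.0545^(1/4).
r/4 = 0.013355, so r = 0.053420 = 5.3420%.

5.3420%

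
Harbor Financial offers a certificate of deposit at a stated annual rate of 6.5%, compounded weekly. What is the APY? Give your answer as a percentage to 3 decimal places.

EAR = (1 + 0.065/52)^52 − 1.
= (1 + 0.001250)^52 − 1 = 1.067116 − 1 = 6.712%.

6.712%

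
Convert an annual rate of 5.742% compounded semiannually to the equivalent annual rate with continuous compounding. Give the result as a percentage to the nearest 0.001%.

5.661%

EAR = (1 + 0.05742/2)^2 − 1 = 0.058244.
Equivalent continuous rate: r = ln(1 + 0.058244) = 0.056611 = 5.661%.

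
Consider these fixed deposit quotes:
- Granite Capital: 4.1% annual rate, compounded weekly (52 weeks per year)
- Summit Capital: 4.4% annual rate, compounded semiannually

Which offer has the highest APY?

Granite Capital: (1 + 0.041/52)^52 − 1 = 4.184%
Summit Capital: (1 + 0.044/2)^2 − 1 = 4.448%
The highest effective annual rate is Summit Capital at 4.448%.

Summit Capital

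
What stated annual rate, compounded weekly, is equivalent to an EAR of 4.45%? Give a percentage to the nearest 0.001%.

4.356%

(1 + r/52)^52 − 1 = 0.0445, so 1 + r/52 = 1.0445^(1/52).
r/52 = 0.000838, so r = 0.043557 = 4.356%.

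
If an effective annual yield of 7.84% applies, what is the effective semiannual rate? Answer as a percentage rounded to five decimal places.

The per-half-year rate i satisfies (1 + i)^2 = 1 + 0.0784.
i = 1.0784^(1/2) − 1 = 0.0384604 = 3.84604%.

3.84604%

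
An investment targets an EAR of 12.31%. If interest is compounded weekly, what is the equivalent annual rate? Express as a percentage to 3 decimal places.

11.622%

(1 + r/52)^52 − 1 = 0.1231, so 1 + r/52 = 1.1231^(1/52).
r/52 = 0.002235, so r = 0.116222 = 11.622%.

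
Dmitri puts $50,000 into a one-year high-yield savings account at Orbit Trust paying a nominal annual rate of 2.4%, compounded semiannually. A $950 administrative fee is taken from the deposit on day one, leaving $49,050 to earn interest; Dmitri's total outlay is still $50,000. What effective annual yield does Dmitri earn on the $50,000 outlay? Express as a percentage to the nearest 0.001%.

Value after one year: 49,050 × (1 + 0.024/2)^2 = 49,050 × 1.024144 = $50,234.26.
Effective yield on the $50,000 outlay: 50,234.26 / 50,000 − 1 = 0.004685 = 0.469%.

0.469%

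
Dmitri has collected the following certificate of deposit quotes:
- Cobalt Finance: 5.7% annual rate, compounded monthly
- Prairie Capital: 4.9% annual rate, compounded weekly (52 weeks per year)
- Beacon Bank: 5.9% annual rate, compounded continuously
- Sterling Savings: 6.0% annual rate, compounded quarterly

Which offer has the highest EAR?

Sterling Savings

Cobalt Finance: (1 + 0.057/12)^12 − 1 = 5.851%
Prairie Capital: (1 + 0.049/52)^52 − 1 = 5.020%
Beacon Bank: e^0.059 − 1 = 6.078%
Sterling Savings: (1 + 0.060/4)^4 − 1 = 6.136%
The highest effective annual rate is Sterling Savings at 6.136%.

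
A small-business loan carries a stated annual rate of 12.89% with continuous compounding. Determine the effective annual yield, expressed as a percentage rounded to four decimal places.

With continuous compounding, EAR = e^0.1289 − 1.
e^0.1289 = 1.137576, so EAR = 0.137576 = 13.7576%.

13.7576%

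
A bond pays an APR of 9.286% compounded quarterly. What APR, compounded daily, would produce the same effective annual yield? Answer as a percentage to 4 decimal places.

EAR = (1 + 0.09286/4)^4 − 1 = 0.096144.
Solve (1 + r/365)^365 = 1.096144: r/365 = 1.096144^(1/365) − 1 = 0.000252, so r = 0.091810 = 9.1810%.

9.1810%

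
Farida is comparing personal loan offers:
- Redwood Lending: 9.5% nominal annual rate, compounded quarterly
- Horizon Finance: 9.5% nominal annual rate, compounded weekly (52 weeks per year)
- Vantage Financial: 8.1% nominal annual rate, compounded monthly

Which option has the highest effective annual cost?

Redwood Lending: (1 + 0.095/4)^4 − 1 = 9.844%
Horizon Finance: (1 + 0.095/52)^52 − 1 = 9.956%
Vantage Financial: (1 + 0.081/12)^12 − 1 = 8.408%
The highest effective annual rate is Horizon Finance at 9.956%.

Horizon Finance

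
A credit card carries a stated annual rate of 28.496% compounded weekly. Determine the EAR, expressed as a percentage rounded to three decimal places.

32.867%

EAR = (1 + 0.28496/52)^52 − 1.
= 1.328675 − 1 = 32.867%.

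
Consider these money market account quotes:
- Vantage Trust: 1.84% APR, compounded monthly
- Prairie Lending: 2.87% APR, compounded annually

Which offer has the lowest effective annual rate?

Vantage Trust

Vantage Trust: (1 + 0.0184/12)^12 − 1 = 1.856%
Prairie Lending: compounded annually, EAR = 2.870%
The lowest effective annual rate is Vantage Trust at 1.856%.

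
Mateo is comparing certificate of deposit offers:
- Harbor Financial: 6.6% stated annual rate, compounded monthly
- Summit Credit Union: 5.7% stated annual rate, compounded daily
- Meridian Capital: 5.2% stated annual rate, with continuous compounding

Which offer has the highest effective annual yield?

Harbor Financial: (1 + 0.066/12)^12 − 1 = 6.803%
Summit Credit Union: (1 + 0.057/365)^365 − 1 = 5.865%
Meridian Capital: e^0.052 − 1 = 5.338%
The highest effective annual rate is Harbor Financial at 6.803%.

Harbor Financial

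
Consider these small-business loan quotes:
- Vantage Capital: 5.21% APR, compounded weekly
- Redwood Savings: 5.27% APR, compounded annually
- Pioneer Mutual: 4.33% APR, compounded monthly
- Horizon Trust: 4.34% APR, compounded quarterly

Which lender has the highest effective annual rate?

Vantage Capital: (1 + 0.0521/52)^52 − 1 = 5.345%
Redwood Savings: compounded annually, EAR = 5.270%
Pioneer Mutual: (1 + 0.0433/12)^12 − 1 = 4.417%
Horizon Trust: (1 + 0.0434/4)^4 − 1 = 4.411%
The highest effective annual rate is Vantage Capital at 5.345%.

Vantage Capital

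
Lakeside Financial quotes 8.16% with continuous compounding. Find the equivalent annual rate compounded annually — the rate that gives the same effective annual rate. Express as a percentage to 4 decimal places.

8.5022%

EAR under continuous compounding: e^0.0816 − 1 = 0.085022.
Compounded annually, the equivalent nominal rate is the EAR itself: 8.5022%.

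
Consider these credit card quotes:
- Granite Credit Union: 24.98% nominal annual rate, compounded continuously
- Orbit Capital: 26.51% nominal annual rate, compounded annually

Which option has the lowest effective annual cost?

Orbit Capital

Granite Credit Union: e^0.2498 − 1 = 28.377%
Orbit Capital: compounded annually, EAR = 26.510%
The lowest effective annual rate is Orbit Capital at 26.510%.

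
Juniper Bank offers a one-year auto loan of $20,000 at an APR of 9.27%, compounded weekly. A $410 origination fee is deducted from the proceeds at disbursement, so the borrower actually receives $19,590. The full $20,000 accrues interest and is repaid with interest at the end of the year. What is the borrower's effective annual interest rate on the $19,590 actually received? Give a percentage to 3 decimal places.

Amount owed after one year: 20,000 × (1 + 0.0927/52)^52 = 20,000 × 1.097042 = $21,940.84.
Effective rate on net proceeds: 21,940.84 / 19,590 − 1 = 0.120002 = 12.000%.

12.000%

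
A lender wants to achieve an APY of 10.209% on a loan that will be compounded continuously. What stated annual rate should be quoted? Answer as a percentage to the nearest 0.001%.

9.721%

Continuous: nominal r satisfies e^r − 1 = 0.10209.
r = ln(1 + 0.10209) = ln(1.10209) = 0.097208 = 9.721%.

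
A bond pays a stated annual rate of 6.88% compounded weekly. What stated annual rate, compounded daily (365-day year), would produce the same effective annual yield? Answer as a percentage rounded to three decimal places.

6.876%

EAR = (1 + 0.0688/52)^52 − 1 = 0.071173.
Solve (1 + r/365)^365 = 1.071173: r/365 = 1.071173^(1/365) − 1 = 0.000188, so r = 0.068761 = 6.876%.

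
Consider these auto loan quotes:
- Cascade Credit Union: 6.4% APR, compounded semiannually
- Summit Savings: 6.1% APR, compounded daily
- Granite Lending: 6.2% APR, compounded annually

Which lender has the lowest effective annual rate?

Granite Lending

Cascade Credit Union: (1 + 0.064/2)^2 − 1 = 6.502%
Summit Savings: (1 + 0.061/365)^365 − 1 = 6.289%
Granite Lending: compounded annually, EAR = 6.200%
The lowest effective annual rate is Granite Lending at 6.200%.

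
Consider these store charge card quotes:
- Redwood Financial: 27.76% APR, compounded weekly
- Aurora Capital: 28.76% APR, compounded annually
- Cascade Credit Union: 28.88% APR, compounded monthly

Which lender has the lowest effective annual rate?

Aurora Capital

Redwood Financial: (1 + 0.2776/52)^52 − 1 = 31.898%
Aurora Capital: compounded annually, EAR = 28.760%
Cascade Credit Union: (1 + 0.2888/12)^12 − 1 = 33.027%
The lowest effective annual rate is Aurora Capital at 28.760%.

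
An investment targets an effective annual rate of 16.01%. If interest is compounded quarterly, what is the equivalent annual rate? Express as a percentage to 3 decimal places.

15.130%

(1 + r/4)^4 − 1 = 0.1601, so 1 + r/4 = 1.1601^(1/4).
r/4 = 0.037824, so r = 0.151297 = 15.130%.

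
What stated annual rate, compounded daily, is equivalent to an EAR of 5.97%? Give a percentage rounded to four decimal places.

5.7990%

(1 + r/365)^365 − 1 = 0.0597, so 1 + r/365 = 1.0597^(1/365).
r/365 = 0.000159, so r = 0.057990 = 5.7990%.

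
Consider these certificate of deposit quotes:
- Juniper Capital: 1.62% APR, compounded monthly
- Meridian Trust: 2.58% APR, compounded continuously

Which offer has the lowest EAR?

Juniper Capital

Juniper Capital: (1 + 0.0162/12)^12 − 1 = 1.632%
Meridian Trust: e^0.0258 − 1 = 2.614%
The lowest effective annual rate is Juniper Capital at 1.632%.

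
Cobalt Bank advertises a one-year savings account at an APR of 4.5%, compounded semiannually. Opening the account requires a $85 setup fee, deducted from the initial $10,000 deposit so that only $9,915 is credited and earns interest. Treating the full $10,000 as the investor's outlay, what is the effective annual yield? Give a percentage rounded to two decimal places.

3.66%

Value after one year: 9,915 × (1 + 0.045/2)^2 = 9,915 × 1.045506 = $10,366.19.
Effective yield on the $10,000 outlay: 10,366.19 / 10,000 − 1 = 0.036619 = 3.66%.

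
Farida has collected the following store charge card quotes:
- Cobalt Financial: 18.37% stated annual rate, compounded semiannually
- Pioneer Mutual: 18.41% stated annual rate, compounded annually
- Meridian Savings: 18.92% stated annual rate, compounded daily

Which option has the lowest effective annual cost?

Pioneer Mutual

Cobalt Financial: (1 + 0.1837/2)^2 − 1 = 19.214%
Pioneer Mutual: compounded annually, EAR = 18.410%
Meridian Savings: (1 + 0.1892/365)^365 − 1 = 20.822%
The lowest effective annual rate is Pioneer Mutual at 18.410%.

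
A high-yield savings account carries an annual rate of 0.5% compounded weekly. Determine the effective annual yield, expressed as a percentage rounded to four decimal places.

EAR = (1 + 0.005/52)^52 − 1.
= (1 + 0.000096)^52 − 1 = 1.005012 − 1 = 0.5012%.

0.5012%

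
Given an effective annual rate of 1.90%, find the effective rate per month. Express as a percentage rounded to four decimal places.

0.1570%

The per-month rate i satisfies (1 + i)^12 = 1 + 0.0190.
i = 1.0190^(1/12) − 1 = 0.0015697 = 0.1570%.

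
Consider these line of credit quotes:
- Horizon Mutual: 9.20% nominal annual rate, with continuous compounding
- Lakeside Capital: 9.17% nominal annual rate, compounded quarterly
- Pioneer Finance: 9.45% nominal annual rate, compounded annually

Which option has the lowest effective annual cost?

Horizon Mutual: e^0.0920 − 1 = 9.636%
Lakeside Capital: (1 + 0.0917/4)^4 − 1 = 9.490%
Pioneer Finance: compounded annually, EAR = 9.450%
The lowest effective annual rate is Pioneer Finance at 9.450%.

Pioneer Finance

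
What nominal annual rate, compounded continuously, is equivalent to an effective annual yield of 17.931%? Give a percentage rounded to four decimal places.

Continuous: nominal r satisfies e^r − 1 = 0.17931.
r = ln(1 + 0.17931) = ln(1.17931) = 0.164930 = 16.4930%.

16.4930%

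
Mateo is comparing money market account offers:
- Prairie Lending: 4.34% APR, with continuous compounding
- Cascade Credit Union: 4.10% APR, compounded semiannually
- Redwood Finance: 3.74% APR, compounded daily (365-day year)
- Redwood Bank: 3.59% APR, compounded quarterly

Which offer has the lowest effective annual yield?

Redwood Bank

Prairie Lending: e^0.0434 − 1 = 4.436%
Cascade Credit Union: (1 + 0.0410/2)^2 − 1 = 4.142%
Redwood Finance: (1 + 0.0374/365)^365 − 1 = 3.811%
Redwood Bank: (1 + 0.0359/4)^4 − 1 = 3.639%
The lowest effective annual rate is Redwood Bank at 3.639%.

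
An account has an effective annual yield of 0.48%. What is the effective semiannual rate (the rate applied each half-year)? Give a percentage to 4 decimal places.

0.2397%

The per-half-year rate i satisfies (1 + i)^2 = 1 + 0.0048.
i = 1.0048^(1/2) − 1 = 0.0023971 = 0.2397%.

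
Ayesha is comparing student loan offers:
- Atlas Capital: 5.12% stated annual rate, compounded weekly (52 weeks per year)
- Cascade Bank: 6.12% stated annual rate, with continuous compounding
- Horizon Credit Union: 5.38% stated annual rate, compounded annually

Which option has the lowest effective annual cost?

Atlas Capital: (1 + 0.0512/52)^52 − 1 = 5.251%
Cascade Bank: e^0.0612 − 1 = 6.311%
Horizon Credit Union: compounded annually, EAR = 5.380%
The lowest effective annual rate is Atlas Capital at 5.251%.

Atlas Capital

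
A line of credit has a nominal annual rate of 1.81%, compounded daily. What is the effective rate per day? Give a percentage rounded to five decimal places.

With a nominal annual rate compounded daily, the periodic rate is the nominal rate divided by 365.
i = 0.0181 / 365 = 0.0000496 = 0.00496%.

0.00496%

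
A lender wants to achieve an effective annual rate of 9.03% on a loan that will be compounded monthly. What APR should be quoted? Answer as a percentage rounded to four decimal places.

(1 + r/12)^12 − 1 = 0.0903, so 1 + r/12 = 1.0903^(1/12).
r/12 = 0.007230, so r = 0.086765 = 8.6765%.

8.6765%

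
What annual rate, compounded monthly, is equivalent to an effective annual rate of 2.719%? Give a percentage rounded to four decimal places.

(1 + r/12)^12 − 1 = 0.02719, so 1 + r/12 = 1.02719^(1/12).
r/12 = 0.002238, so r = 0.026857 = 2.6857%.

2.6857%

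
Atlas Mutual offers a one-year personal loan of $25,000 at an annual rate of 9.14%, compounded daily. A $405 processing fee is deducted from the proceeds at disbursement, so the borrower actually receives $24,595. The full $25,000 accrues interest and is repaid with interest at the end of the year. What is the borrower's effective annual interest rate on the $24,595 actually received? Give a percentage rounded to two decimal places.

Amount owed after one year: 25,000 × (1 + 0.0914/365)^365 = 25,000 × 1.095695 = $27,392.37.
Effective rate on net proceeds: 27,392.37 / 24,595 − 1 = 0.113737 = 11.37%.

11.37%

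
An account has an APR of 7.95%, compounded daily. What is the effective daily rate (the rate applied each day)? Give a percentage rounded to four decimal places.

0.0218%

With a nominal annual rate compounded daily, the periodic rate is the nominal rate divided by 365.
i = 0.0795 / 365 = 0.0002178 = 0.0218%.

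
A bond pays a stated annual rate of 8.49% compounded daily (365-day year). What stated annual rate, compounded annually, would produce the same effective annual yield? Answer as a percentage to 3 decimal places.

8.860%

EAR = (1 + 0.0849/365)^365 − 1 = 0.088597.
Compounded annually, the equivalent nominal rate is the EAR itself: 8.860%.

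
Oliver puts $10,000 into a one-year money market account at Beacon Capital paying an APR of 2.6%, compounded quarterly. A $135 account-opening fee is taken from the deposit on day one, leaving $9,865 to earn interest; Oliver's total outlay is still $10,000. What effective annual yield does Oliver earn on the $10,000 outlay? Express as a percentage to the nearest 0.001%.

Value after one year: 9,865 × (1 + 0.026/4)^4 = 9,865 × 1.026255 = $10,124.00.
Effective yield on the $10,000 outlay: 10,124.00 / 10,000 − 1 = 0.012400 = 1.240%.

1.240%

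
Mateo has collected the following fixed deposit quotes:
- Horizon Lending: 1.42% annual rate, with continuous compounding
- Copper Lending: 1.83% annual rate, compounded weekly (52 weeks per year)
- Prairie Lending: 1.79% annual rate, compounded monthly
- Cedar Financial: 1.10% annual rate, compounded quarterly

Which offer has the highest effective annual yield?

Copper Lending

Horizon Lending: e^0.0142 − 1 = 1.430%
Copper Lending: (1 + 0.0183/52)^52 − 1 = 1.847%
Prairie Lending: (1 + 0.0179/12)^12 − 1 = 1.805%
Cedar Financial: (1 + 0.0110/4)^4 − 1 = 1.105%
The highest effective annual rate is Copper Lending at 1.847%.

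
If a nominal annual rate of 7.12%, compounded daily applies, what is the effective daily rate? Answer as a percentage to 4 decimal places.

0.0195%

With a nominal annual rate compounded daily, the periodic rate is the nominal rate divided by 365.
i = 0.0712 / 365 = 0.0001951 = 0.0195%.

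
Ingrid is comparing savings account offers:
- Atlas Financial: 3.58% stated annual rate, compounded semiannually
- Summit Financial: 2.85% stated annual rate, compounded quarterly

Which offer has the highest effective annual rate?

Atlas Financial: (1 + 0.0358/2)^2 − 1 = 3.612%
Summit Financial: (1 + 0.0285/4)^4 − 1 = 2.881%
The highest effective annual rate is Atlas Financial at 3.612%.

Atlas Financial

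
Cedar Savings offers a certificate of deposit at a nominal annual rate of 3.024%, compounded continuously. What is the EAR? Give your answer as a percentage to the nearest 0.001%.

With continuous compounding, EAR = e^0.03024 − 1.
e^0.03024 = 1.030702, so EAR = 0.030702 = 3.070%.

3.070%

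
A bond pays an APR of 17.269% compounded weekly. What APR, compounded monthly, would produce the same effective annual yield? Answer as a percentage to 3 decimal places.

EAR = (1 + 0.17269/52)^52 − 1 = 0.188158.
Solve (1 + r/12)^12 = 1.188158: r/12 = 1.188158^(1/12) − 1 = 0.014471, so r = 0.173648 = 17.365%.

17.365%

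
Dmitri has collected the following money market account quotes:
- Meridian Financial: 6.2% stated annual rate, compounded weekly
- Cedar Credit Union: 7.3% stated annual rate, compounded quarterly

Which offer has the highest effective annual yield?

Cedar Credit Union

Meridian Financial: (1 + 0.062/52)^52 − 1 = 6.392%
Cedar Credit Union: (1 + 0.073/4)^4 − 1 = 7.502%
The highest effective annual rate is Cedar Credit Union at 7.502%.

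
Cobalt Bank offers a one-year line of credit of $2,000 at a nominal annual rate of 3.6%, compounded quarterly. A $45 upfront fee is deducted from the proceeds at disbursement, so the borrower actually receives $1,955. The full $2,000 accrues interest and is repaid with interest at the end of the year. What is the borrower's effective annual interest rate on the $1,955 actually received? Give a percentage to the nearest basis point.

6.03%

Amount owed after one year: 2,000 × (1 + 0.036/4)^4 = 2,000 × 1.036489 = $2,072.98.
Effective rate on net proceeds: 2,072.98 / 1,955 − 1 = 0.060347 = 6.03%.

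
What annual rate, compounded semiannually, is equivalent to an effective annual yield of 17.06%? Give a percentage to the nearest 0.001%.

(1 + r/2)^2 − 1 = 0.1706, so 1 + r/2 = 1.1706^(1/2).
r/2 = 0.081943, so r = 0.163885 = 16.389%.

16.389%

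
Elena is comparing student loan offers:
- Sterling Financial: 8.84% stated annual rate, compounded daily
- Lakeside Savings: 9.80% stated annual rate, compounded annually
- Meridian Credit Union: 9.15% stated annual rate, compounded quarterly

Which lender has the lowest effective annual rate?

Sterling Financial: (1 + 0.0884/365)^365 − 1 = 9.241%
Lakeside Savings: compounded annually, EAR = 9.800%
Meridian Credit Union: (1 + 0.0915/4)^4 − 1 = 9.469%
The lowest effective annual rate is Sterling Financial at 9.241%.

Sterling Financial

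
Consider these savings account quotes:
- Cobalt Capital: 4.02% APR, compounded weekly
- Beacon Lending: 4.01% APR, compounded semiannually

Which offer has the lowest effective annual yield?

Beacon Lending

Cobalt Capital: (1 + 0.0402/52)^52 − 1 = 4.100%
Beacon Lending: (1 + 0.0401/2)^2 − 1 = 4.050%
The lowest effective annual rate is Beacon Lending at 4.050%.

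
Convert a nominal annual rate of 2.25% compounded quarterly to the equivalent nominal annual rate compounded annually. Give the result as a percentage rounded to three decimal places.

EAR = (1 + 0.0225/4)^4 − 1 = 0.022691.
Compounded annually, the equivalent nominal rate is the EAR itself: 2.269%.

2.269%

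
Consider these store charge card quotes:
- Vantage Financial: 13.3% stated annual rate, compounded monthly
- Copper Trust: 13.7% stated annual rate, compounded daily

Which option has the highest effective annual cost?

Vantage Financial: (1 + 0.133/12)^12 − 1 = 14.141%
Copper Trust: (1 + 0.137/365)^365 − 1 = 14.680%
The highest effective annual rate is Copper Trust at 14.680%.

Copper Trust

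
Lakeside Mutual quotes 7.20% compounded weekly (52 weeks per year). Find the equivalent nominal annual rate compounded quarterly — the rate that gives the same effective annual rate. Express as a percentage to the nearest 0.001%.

7.260%

EAR = (1 + 0.0720/52)^52 − 1 = 0.074602.
Solve (1 + r/4)^4 = 1.074602: r/4 = 1.074602^(1/4) − 1 = 0.018150, so r = 0.072601 = 7.260%.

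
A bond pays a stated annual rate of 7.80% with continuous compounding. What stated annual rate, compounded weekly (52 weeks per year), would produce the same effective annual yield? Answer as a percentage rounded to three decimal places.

EAR under continuous compounding: e^0.0780 − 1 = 0.081123.
Solve (1 + r/52)^52 = 1.081123: r/52 = 1.081123^(1/52) − 1 = 0.001501, so r = 0.078059 = 7.806%.

7.806%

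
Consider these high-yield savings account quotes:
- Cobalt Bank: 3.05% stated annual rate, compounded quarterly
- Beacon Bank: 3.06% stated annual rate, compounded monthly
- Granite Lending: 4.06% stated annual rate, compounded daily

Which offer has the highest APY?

Granite Lending

Cobalt Bank: (1 + 0.0305/4)^4 − 1 = 3.085%
Beacon Bank: (1 + 0.0306/12)^12 − 1 = 3.103%
Granite Lending: (1 + 0.0406/365)^365 − 1 = 4.143%
The highest effective annual rate is Granite Lending at 4.143%.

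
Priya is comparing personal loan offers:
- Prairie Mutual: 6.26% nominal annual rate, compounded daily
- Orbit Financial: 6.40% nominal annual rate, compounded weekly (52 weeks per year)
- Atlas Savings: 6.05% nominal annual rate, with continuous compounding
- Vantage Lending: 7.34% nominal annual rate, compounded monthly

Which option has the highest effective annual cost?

Vantage Lending

Prairie Mutual: (1 + 0.0626/365)^365 − 1 = 6.460%
Orbit Financial: (1 + 0.0640/52)^52 − 1 = 6.605%
Atlas Savings: e^0.0605 − 1 = 6.237%
Vantage Lending: (1 + 0.0734/12)^12 − 1 = 7.592%
The highest effective annual rate is Vantage Lending at 7.592%.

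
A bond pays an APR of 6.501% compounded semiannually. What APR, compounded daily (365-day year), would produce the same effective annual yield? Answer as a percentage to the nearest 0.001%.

EAR = (1 + 0.06501/2)^2 − 1 = 0.066067.
Solve (1 + r/365)^365 = 1.066067: r/365 = 1.066067^(1/365) − 1 = 0.000175, so r = 0.063981 = 6.398%.

6.398%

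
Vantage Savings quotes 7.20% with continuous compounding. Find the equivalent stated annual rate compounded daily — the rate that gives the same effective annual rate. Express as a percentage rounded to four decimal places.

7.2007%

EAR under continuous compounding: e^0.0720 − 1 = 0.074655.
Solve (1 + r/365)^365 = 1.074655: r/365 = 1.074655^(1/365) − 1 = 0.000197, so r = 0.072007 = 7.2007%.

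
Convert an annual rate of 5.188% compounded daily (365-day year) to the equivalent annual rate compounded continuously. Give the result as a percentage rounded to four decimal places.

EAR = (1 + 0.05188/365)^365 − 1 = 0.053245.
Equivalent continuous rate: r = ln(1 + 0.053245) = 0.051876 = 5.1876%.

5.1876%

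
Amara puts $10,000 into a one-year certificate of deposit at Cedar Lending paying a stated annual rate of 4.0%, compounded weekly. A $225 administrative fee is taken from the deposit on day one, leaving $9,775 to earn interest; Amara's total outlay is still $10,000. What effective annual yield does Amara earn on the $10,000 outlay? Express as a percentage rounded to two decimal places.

Value after one year: 9,775 × (1 + 0.040/52)^52 = 9,775 × 1.040795 = $10,173.77.
Effective yield on the $10,000 outlay: 10,173.77 / 10,000 − 1 = 0.017377 = 1.74%.

1.74%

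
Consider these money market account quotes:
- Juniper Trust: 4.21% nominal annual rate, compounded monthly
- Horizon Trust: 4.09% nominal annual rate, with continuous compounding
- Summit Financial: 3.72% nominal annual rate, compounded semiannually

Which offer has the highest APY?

Juniper Trust

Juniper Trust: (1 + 0.0421/12)^12 − 1 = 4.292%
Horizon Trust: e^0.0409 − 1 = 4.175%
Summit Financial: (1 + 0.0372/2)^2 − 1 = 3.755%
The highest effective annual rate is Juniper Trust at 4.292%.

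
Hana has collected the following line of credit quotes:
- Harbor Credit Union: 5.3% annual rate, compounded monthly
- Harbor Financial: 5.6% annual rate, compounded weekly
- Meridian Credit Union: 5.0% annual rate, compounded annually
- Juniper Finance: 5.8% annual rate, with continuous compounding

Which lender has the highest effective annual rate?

Juniper Finance

Harbor Credit Union: (1 + 0.053/12)^12 − 1 = 5.431%
Harbor Financial: (1 + 0.056/52)^52 − 1 = 5.757%
Meridian Credit Union: compounded annually, EAR = 5.000%
Juniper Finance: e^0.058 − 1 = 5.971%
The highest effective annual rate is Juniper Finance at 5.971%.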